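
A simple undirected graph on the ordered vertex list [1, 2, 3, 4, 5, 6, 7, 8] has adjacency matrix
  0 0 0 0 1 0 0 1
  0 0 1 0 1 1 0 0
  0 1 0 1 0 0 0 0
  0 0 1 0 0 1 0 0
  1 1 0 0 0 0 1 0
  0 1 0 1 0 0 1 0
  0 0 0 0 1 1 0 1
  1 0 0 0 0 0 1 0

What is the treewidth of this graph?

A width-2 tree decomposition is:
Bags: B1 = {3, 4, 6}  B2 = {2, 3, 6}  B3 = {2, 6, 7}  B4 = {2, 5, 7}  B5 = {5, 7, 8}  B6 = {1, 5, 8}
Tree: B1–B2, B2–B3, B3–B4, B4–B5, B5–B6
Each bag holds 3 vertices, so the decomposition has width 2, which upper-bounds the treewidth. The edges 4–3–2–6–4 form a cycle, so G is not a tree and its treewidth is at least 2. Combining the bounds, tw(G) = 2.

2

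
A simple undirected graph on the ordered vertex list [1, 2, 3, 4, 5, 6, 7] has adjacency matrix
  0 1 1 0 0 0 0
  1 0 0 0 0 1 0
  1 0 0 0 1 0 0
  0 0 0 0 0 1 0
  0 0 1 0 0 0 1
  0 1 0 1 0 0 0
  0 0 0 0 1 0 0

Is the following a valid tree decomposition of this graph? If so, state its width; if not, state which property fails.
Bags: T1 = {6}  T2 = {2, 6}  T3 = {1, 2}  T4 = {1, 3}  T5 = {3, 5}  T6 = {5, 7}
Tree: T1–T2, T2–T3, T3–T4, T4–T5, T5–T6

No — vertex 4 appears in no bag.

A tree decomposition must satisfy three properties: every vertex lies in some bag; for every edge, both endpoints lie together in some bag; and for every vertex, the bags containing it form a connected subtree. Here vertex 4 appears in no bag, so the decomposition is invalid.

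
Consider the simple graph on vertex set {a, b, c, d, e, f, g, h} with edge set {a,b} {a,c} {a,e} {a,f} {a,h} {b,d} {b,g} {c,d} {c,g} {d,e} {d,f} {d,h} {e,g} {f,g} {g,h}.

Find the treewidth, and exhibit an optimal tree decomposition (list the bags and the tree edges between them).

Each bag holds 4 vertices, so the decomposition has width 3, which upper-bounds the treewidth. For the lower bound: the 4 vertex sets {e,g}, {c,d}, {a}, {b} are disjoint, each induces a connected subgraph, and every pair is joined by at least one edge of G. Contracting each set to a single vertex therefore yields K_{4} as a minor, and since treewidth is minor-monotone, tw(G) ≥ tw(K_{4}) = 3. Combining the bounds, tw(G) = 3.

Treewidth 3.
Bags: B1 = {a, d, e, g}  B2 = {a, c, d, g}  B3 = {a, b, d, g}  B4 = {a, d, g, h}  B5 = {a, d, f, g}
Tree: B1–B2, B2–B3, B3–B4, B4–B5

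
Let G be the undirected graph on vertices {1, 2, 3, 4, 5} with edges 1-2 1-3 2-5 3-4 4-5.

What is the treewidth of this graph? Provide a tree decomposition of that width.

Treewidth 2.
Bags: B1 = {2, 4, 5}  B2 = {2, 3, 4}  B3 = {1, 2, 3}
Tree: B1–B2, B2–B3

Each bag holds 3 vertices, so the decomposition has width 2, which upper-bounds the treewidth. Since 2–5–4–3–1–2 is a cycle in G, G is not acyclic. Forests are exactly the graphs of treewidth ≤ 1, so tw(G) ≥ 2. The upper and lower bounds meet at 2, so that is the treewidth.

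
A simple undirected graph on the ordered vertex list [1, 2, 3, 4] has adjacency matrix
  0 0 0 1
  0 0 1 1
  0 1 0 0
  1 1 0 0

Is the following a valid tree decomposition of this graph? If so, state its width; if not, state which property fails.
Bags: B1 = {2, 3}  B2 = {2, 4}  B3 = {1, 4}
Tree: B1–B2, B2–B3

Yes; width 1.

Every vertex of G appears in some bag (union = {1, 2, 3, 4}); every edge is covered by a bag; and for each vertex v the set of bags containing v is connected in the bag tree. The decomposition is therefore valid. The largest bag has 2 vertices, so the width is 1.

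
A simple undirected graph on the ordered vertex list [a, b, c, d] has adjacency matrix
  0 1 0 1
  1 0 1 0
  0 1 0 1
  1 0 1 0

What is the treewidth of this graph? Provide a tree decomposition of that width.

Each bag holds 3 vertices, so the decomposition has width 2, which upper-bounds the treewidth. For the lower bound, G contains the cycle a–d–c–b–a, so G is not a forest; only forests have treewidth ≤ 1, hence tw(G) ≥ 2. The upper and lower bounds meet at 2, so that is the treewidth.

Treewidth 2.
One optimal decomposition is:
Bags: B1 = {a, c, d}  B2 = {a, b, c}
Tree: B1–B2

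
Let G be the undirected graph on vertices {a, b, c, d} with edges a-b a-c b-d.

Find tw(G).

1

A width-1 tree decomposition is:
Bags: B1 = {a, c}  B2 = {a, b}  B3 = {b, d}
Tree: B1–B2, B2–B3
Each bag holds 2 vertices, so the decomposition has width 1, which upper-bounds the treewidth. G has an edge, so its treewidth is at least 1. Hence tw(G) = 1 exactly.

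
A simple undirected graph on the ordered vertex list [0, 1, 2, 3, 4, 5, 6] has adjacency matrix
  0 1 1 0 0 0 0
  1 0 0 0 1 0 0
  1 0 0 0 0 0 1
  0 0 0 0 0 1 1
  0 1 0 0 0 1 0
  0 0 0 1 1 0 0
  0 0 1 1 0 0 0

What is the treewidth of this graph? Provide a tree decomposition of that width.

Each bag holds 3 vertices, so the decomposition has width 2, which upper-bounds the treewidth. Since 4–5–3–6–2–0–1–4 is a cycle in G, G is not acyclic. Forests are exactly the graphs of treewidth ≤ 1, so tw(G) ≥ 2. The upper and lower bounds meet at 2, so that is the treewidth.

Treewidth 2.
One optimal decomposition is:
Bags: B1 = {3, 4, 5}  B2 = {3, 4, 6}  B3 = {2, 4, 6}  B4 = {0, 2, 4}  B5 = {0, 1, 4}
Tree: B1–B2, B2–B3, B3–B4, B4–B5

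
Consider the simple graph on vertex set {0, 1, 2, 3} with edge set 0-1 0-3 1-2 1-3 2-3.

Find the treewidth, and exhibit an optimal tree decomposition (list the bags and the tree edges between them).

Treewidth 2.
Bags: B1 = {0, 1, 3}  B2 = {1, 2, 3}
Tree: B1–B2

The largest bag has 3 vertices, giving width 2; this decomposition certifies tw(G) ≤ 2. On the other hand G contains the 3-clique {0, 1, 3}. A clique must lie in a single bag of any decomposition, so no decomposition can have width below 2. Therefore the treewidth is 2.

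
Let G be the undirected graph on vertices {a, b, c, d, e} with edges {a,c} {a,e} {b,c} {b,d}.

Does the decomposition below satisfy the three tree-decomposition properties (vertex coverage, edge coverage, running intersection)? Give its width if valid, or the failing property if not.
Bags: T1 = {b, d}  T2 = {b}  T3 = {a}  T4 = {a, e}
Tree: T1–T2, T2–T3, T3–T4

No — vertex c appears in no bag.

A tree decomposition must satisfy three properties: every vertex lies in some bag; for every edge, both endpoints lie together in some bag; and for every vertex, the bags containing it form a connected subtree. Here vertex c appears in no bag, so the decomposition is invalid.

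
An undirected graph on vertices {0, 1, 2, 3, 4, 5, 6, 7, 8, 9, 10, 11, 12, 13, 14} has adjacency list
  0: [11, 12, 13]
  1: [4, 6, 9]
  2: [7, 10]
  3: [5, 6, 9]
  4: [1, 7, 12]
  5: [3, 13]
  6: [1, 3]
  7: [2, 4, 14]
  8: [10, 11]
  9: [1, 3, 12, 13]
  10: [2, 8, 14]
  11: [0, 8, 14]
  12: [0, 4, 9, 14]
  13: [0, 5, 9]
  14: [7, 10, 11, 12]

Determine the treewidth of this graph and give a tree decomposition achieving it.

Treewidth 3.
One optimal decomposition is:
Bags: B1 = {1, 3, 5, 6}  B2 = {1, 3, 5, 9}  B3 = {1, 5, 9, 13}  B4 = {1, 4, 9, 13}  B5 = {4, 9, 12, 13}  B6 = {0, 4, 12, 13}  B7 = {0, 4, 7, 12}  B8 = {0, 7, 12, 14}  B9 = {0, 7, 11, 14}  B10 = {2, 7, 11, 14}  B11 = {2, 10, 11, 14}  B12 = {2, 8, 10, 11}
Tree: B1–B2, B2–B3, B3–B4, B4–B5, B5–B6, B6–B7, B7–B8, B8–B9, B9–B10, B10–B11, B11–B12

The largest bag has 4 vertices, giving width 3; this decomposition certifies tw(G) ≤ 3. For the lower bound: the 4 vertex sets {3,5,6}, {1}, {9}, {0,4,12,13} are disjoint, each induces a connected subgraph, and every pair is joined by at least one edge of G. Contracting each set to a single vertex therefore yields K_{4} as a minor, and since treewidth is minor-monotone, tw(G) ≥ tw(K_{4}) = 3. Therefore the treewidth is 3.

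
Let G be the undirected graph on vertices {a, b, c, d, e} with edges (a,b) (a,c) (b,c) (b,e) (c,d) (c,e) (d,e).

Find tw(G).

A width-2 tree decomposition is:
Bags: B1 = {a, b, c}  B2 = {b, c, e}  B3 = {c, d, e}
Tree: B1–B2, B2–B3
The largest bag has 3 vertices, giving width 2; this decomposition certifies tw(G) ≤ 2. For the lower bound, the 3 vertices {c, d, e} are pairwise adjacent, and any tree decomposition puts a clique entirely inside one bag — forcing width ≥ 2. The upper and lower bounds meet at 2, so that is the treewidth.

2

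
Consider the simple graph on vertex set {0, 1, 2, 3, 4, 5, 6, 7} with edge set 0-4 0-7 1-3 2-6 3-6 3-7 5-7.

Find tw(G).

A width-1 tree decomposition is:
Bags: B1 = {5, 7}  B2 = {0, 7}  B3 = {0, 4}  B4 = {3, 7}  B5 = {1, 3}  B6 = {3, 6}  B7 = {2, 6}
Tree: B1–B2, B2–B3, B1–B4, B4–B5, B5–B6, B6–B7
Each bag holds 2 vertices, so the decomposition has width 1, which upper-bounds the treewidth. Any graph with an edge has treewidth ≥ 1, and G has the edge 7–5. Hence tw(G) = 1 exactly.

1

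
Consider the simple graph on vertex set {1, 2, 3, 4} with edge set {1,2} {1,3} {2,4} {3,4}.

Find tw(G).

A width-2 tree decomposition is:
Bags: B1 = {1, 2, 3}  B2 = {2, 3, 4}
Tree: B1–B2
The largest bag has 3 vertices, giving width 2; this decomposition certifies tw(G) ≤ 2. Since 3–1–2–4–3 is a cycle in G, G is not acyclic. Forests are exactly the graphs of treewidth ≤ 1, so tw(G) ≥ 2. Combining the bounds, tw(G) = 2.

2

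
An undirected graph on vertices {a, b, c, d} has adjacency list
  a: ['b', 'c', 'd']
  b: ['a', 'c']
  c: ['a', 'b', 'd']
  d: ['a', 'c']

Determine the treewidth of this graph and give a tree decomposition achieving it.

Treewidth 2.
One optimal decomposition is:
Bags: B1 = {a, c, d}  B2 = {a, b, c}
Tree: B1–B2

Each bag holds 3 vertices, so the decomposition has width 2, which upper-bounds the treewidth. On the other hand G contains the 3-clique {a, c, d}. A clique must lie in a single bag of any decomposition, so no decomposition can have width below 2. Therefore the treewidth is 2.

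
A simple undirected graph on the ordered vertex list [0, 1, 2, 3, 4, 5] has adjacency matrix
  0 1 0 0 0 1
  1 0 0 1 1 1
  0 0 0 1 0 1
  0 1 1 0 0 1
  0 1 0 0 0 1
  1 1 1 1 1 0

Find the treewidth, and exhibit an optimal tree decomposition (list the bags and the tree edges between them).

Every bag has size at most 3, so the width is 3 − 1 = 2 and tw(G) ≤ 2. Conversely, {0, 1, 5} is a clique of size 3, and the vertices of any clique must share a bag in every tree decomposition; so some bag has ≥ 3 vertices and tw(G) ≥ 2. Therefore the treewidth is 2.

Treewidth 2.
One such decomposition:
Bags: B1 = {0, 1, 5}  B2 = {1, 3, 5}  B3 = {2, 3, 5}  B4 = {1, 4, 5}
Tree: B1–B2, B2–B3, B1–B4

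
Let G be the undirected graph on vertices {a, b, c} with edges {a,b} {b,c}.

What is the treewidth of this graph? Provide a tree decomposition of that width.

Every bag has size at most 2, so the width is 2 − 1 = 1 and tw(G) ≤ 1. Any graph with an edge has treewidth ≥ 1, and G has the edge b–c. Hence tw(G) = 1 exactly.

Treewidth 1.
Bags: B1 = {b, c}  B2 = {a, b}
Tree: B1–B2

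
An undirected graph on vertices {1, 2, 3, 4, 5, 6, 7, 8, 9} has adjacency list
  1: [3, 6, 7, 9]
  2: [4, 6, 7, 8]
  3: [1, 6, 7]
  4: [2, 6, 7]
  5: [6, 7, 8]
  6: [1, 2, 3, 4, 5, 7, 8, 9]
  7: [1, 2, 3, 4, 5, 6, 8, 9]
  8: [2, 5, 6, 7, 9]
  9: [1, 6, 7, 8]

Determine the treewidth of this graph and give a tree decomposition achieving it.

Every bag has size at most 4, so the width is 4 − 1 = 3 and tw(G) ≤ 3. For the lower bound, the 4 vertices {6, 7, 8, 9} are pairwise adjacent, and any tree decomposition puts a clique entirely inside one bag — forcing width ≥ 3. The upper and lower bounds meet at 3, so that is the treewidth.

Treewidth 3.
One such decomposition:
Bags: B1 = {6, 7, 8, 9}  B2 = {2, 6, 7, 8}  B3 = {5, 6, 7, 8}  B4 = {1, 6, 7, 9}  B5 = {1, 3, 6, 7}  B6 = {2, 4, 6, 7}
Tree: B1–B2, B1–B3, B1–B4, B4–B5, B2–B6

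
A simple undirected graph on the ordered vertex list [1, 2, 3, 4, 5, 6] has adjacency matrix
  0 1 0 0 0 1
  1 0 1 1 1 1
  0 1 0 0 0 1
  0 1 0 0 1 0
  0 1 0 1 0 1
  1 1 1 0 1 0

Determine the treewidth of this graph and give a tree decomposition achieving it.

Treewidth 2.
One optimal decomposition is:
Bags: B1 = {2, 4, 5}  B2 = {2, 5, 6}  B3 = {2, 3, 6}  B4 = {1, 2, 6}
Tree: B1–B2, B2–B3, B2–B4

Each bag holds 3 vertices, so the decomposition has width 2, which upper-bounds the treewidth. For the lower bound, the 3 vertices {2, 4, 5} are pairwise adjacent, and any tree decomposition puts a clique entirely inside one bag — forcing width ≥ 2. Therefore the treewidth is 2.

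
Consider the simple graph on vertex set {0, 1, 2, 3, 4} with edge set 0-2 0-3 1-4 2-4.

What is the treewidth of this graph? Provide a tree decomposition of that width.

Treewidth 1.
One such decomposition:
Bags: B1 = {1, 4}  B2 = {2, 4}  B3 = {0, 2}  B4 = {0, 3}
Tree: B1–B2, B2–B3, B3–B4

Every bag has size at most 2, so the width is 2 − 1 = 1 and tw(G) ≤ 1. Since G has at least one edge (e.g. 1–4), it is not an edgeless graph, so tw(G) ≥ 1. Therefore the treewidth is 1.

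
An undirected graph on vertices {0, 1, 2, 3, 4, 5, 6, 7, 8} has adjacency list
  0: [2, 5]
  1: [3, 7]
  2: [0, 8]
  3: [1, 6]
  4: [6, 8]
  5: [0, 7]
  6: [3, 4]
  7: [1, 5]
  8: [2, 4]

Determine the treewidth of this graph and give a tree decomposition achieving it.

Treewidth 2.
One such decomposition:
Bags: B1 = {1, 3, 6}  B2 = {1, 6, 7}  B3 = {5, 6, 7}  B4 = {0, 5, 6}  B5 = {0, 2, 6}  B6 = {2, 6, 8}  B7 = {4, 6, 8}
Tree: B1–B2, B2–B3, B3–B4, B4–B5, B5–B6, B6–B7

The largest bag has 3 vertices, giving width 2; this decomposition certifies tw(G) ≤ 2. Since 6–3–1–7–5–0–2–8–4–6 is a cycle in G, G is not acyclic. Forests are exactly the graphs of treewidth ≤ 1, so tw(G) ≥ 2. Hence tw(G) = 2 exactly.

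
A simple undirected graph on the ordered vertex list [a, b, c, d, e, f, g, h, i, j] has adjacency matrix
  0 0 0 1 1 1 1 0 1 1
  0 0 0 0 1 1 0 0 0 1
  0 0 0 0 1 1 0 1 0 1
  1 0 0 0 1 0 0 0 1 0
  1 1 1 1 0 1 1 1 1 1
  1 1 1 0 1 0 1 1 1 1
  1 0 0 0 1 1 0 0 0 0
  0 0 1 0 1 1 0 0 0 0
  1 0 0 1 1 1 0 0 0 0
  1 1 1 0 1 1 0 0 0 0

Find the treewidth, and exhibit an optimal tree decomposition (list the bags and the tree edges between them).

The largest bag has 4 vertices, giving width 3; this decomposition certifies tw(G) ≤ 3. On the other hand G contains the 4-clique {a, d, e, i}. A clique must lie in a single bag of any decomposition, so no decomposition can have width below 3. Combining the bounds, tw(G) = 3.

Treewidth 3.
One such decomposition:
Bags: B1 = {a, e, f, g}  B2 = {a, e, f, i}  B3 = {a, e, f, j}  B4 = {a, d, e, i}  B5 = {b, e, f, j}  B6 = {c, e, f, j}  B7 = {c, e, f, h}
Tree: B1–B2, B1–B3, B2–B4, B3–B5, B5–B6, B6–B7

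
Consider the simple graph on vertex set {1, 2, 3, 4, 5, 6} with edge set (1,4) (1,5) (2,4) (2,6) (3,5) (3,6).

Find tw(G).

2

A width-2 tree decomposition is:
Bags: B1 = {2, 3, 6}  B2 = {2, 3, 5}  B3 = {1, 2, 5}  B4 = {1, 2, 4}
Tree: B1–B2, B2–B3, B3–B4
Each bag holds 3 vertices, so the decomposition has width 2, which upper-bounds the treewidth. For the lower bound, G contains the cycle 2–6–3–5–1–4–2, so G is not a forest; only forests have treewidth ≤ 1, hence tw(G) ≥ 2. Combining the bounds, tw(G) = 2.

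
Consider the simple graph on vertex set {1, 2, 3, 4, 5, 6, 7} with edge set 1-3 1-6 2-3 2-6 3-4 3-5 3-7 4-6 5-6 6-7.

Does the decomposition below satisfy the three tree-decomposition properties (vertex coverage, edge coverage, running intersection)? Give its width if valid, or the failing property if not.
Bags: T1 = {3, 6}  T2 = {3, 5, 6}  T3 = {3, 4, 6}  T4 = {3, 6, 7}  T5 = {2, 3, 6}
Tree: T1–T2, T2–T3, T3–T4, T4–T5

No — vertex 1 appears in no bag.

A tree decomposition must satisfy three properties: every vertex lies in some bag; for every edge, both endpoints lie together in some bag; and for every vertex, the bags containing it form a connected subtree. Here vertex 1 appears in no bag, so the decomposition is invalid.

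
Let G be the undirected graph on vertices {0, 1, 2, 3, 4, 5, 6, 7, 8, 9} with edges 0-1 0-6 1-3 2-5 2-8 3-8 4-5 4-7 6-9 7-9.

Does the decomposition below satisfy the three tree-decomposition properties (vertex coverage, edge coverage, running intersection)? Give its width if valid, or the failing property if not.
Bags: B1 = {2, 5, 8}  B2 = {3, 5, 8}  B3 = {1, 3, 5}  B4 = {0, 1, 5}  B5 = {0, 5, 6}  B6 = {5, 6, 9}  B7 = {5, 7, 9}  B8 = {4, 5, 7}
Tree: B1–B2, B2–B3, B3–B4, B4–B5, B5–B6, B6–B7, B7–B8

Yes; width 2.

Every vertex of G appears in some bag (union = {0, 1, 2, 3, 4, 5, 6, 7, 8, 9}); every edge is covered by a bag; and for each vertex v the set of bags containing v is connected in the bag tree. The decomposition is therefore valid. The largest bag has 3 vertices, so the width is 2.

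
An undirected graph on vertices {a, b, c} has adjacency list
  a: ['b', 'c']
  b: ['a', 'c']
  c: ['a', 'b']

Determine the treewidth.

A width-2 tree decomposition is:
Bags: B1 = {a, b, c}
Tree: (single bag)
With just one bag of size 3, the width is 3 − 1 = 2, so tw(G) ≤ 2. On the other hand G contains the 3-clique {a, b, c}. A clique must lie in a single bag of any decomposition, so no decomposition can have width below 2. Hence tw(G) = 2 exactly.

2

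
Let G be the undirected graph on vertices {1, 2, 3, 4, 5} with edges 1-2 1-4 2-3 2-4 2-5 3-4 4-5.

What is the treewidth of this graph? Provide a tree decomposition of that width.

Every bag has size at most 3, so the width is 3 − 1 = 2 and tw(G) ≤ 2. For the lower bound, the 3 vertices {1, 2, 4} are pairwise adjacent, and any tree decomposition puts a clique entirely inside one bag — forcing width ≥ 2. The upper and lower bounds meet at 2, so that is the treewidth.

Treewidth 2.
Bags: B1 = {2, 3, 4}  B2 = {1, 2, 4}  B3 = {2, 4, 5}
Tree: B1–B2, B1–B3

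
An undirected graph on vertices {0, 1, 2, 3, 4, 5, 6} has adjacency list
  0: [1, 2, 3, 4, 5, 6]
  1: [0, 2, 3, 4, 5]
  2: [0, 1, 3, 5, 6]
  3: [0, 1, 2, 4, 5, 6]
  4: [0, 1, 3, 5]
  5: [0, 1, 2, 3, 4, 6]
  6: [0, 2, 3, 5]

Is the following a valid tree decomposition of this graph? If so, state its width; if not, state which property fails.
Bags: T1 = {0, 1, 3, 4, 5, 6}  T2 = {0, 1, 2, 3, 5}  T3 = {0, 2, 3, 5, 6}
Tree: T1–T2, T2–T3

A tree decomposition must satisfy three properties: every vertex lies in some bag; for every edge, both endpoints lie together in some bag; and for every vertex, the bags containing it form a connected subtree. Here bags containing vertex 6 are not connected in the tree, so the decomposition is invalid.

No — bags containing vertex 6 are not connected in the tree.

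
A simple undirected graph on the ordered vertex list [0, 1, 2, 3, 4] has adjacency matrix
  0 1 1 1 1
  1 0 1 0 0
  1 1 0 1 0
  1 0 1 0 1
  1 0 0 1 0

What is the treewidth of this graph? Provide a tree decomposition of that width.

Each bag holds 3 vertices, so the decomposition has width 2, which upper-bounds the treewidth. On the other hand G contains the 3-clique {0, 1, 2}. A clique must lie in a single bag of any decomposition, so no decomposition can have width below 2. Hence tw(G) = 2 exactly.

Treewidth 2.
One optimal decomposition is:
Bags: B1 = {0, 2, 3}  B2 = {0, 3, 4}  B3 = {0, 1, 2}
Tree: B1–B2, B1–B3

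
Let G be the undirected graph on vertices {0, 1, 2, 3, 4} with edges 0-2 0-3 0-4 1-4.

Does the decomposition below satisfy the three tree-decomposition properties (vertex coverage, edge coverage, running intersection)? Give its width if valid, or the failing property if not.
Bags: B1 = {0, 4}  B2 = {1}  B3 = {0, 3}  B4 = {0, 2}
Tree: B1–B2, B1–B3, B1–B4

A tree decomposition must satisfy three properties: every vertex lies in some bag; for every edge, both endpoints lie together in some bag; and for every vertex, the bags containing it form a connected subtree. Here edge (4,1) lies in no bag, so the decomposition is invalid.

No — edge (4,1) lies in no bag.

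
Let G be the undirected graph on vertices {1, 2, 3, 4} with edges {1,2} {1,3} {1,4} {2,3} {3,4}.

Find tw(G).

A width-2 tree decomposition is:
Bags: B1 = {1, 2, 3}  B2 = {1, 3, 4}
Tree: B1–B2
Each bag holds 3 vertices, so the decomposition has width 2, which upper-bounds the treewidth. For the lower bound, the 3 vertices {1, 2, 3} are pairwise adjacent, and any tree decomposition puts a clique entirely inside one bag — forcing width ≥ 2. Hence tw(G) = 2 exactly.

2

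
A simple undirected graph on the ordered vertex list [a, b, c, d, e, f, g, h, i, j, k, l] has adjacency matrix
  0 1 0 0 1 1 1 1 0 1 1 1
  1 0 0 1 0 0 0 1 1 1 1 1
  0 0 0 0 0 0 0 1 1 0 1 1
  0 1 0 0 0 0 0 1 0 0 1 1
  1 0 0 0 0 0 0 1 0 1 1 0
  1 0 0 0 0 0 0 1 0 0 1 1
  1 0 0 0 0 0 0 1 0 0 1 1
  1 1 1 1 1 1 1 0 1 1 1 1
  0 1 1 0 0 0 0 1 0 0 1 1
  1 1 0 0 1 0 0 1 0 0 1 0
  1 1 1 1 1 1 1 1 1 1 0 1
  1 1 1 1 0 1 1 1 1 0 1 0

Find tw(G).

4

A width-4 tree decomposition is:
Bags: B1 = {b, h, i, k, l}  B2 = {a, b, h, k, l}  B3 = {b, d, h, k, l}  B4 = {a, g, h, k, l}  B5 = {a, b, h, j, k}  B6 = {a, f, h, k, l}  B7 = {a, e, h, j, k}  B8 = {c, h, i, k, l}
Tree: B1–B2, B1–B3, B2–B4, B2–B5, B2–B6, B5–B7, B1–B8
Each bag holds 5 vertices, so the decomposition has width 4, which upper-bounds the treewidth. On the other hand G contains the 5-clique {a, e, h, j, k}. A clique must lie in a single bag of any decomposition, so no decomposition can have width below 4. Combining the bounds, tw(G) = 4.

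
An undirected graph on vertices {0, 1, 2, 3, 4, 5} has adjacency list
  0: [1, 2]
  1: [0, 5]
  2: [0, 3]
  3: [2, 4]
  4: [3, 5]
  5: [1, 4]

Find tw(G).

A width-2 tree decomposition is:
Bags: B1 = {0, 1, 2}  B2 = {1, 2, 3}  B3 = {1, 3, 4}  B4 = {1, 4, 5}
Tree: B1–B2, B2–B3, B3–B4
Each bag holds 3 vertices, so the decomposition has width 2, which upper-bounds the treewidth. Since 1–0–2–3–4–5–1 is a cycle in G, G is not acyclic. Forests are exactly the graphs of treewidth ≤ 1, so tw(G) ≥ 2. Therefore the treewidth is 2.

2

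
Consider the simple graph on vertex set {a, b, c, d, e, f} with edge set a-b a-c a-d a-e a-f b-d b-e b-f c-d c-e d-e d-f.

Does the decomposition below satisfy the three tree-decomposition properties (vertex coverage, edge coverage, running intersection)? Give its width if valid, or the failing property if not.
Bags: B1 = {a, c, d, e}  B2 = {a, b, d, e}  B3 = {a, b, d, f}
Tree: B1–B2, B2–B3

Yes; width 3.

Every vertex of G appears in some bag (union = {a, b, c, d, e, f}); every edge is covered by a bag; and for each vertex v the set of bags containing v is connected in the bag tree. The decomposition is therefore valid. The largest bag has 4 vertices, so the width is 3.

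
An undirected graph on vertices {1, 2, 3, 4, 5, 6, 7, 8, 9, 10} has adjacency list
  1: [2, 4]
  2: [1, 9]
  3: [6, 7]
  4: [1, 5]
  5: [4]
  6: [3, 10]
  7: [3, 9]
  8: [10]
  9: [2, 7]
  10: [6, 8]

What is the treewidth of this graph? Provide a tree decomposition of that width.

Every bag has size at most 2, so the width is 2 − 1 = 1 and tw(G) ≤ 1. G has an edge, so its treewidth is at least 1. Combining the bounds, tw(G) = 1.

Treewidth 1.
One optimal decomposition is:
Bags: B1 = {4, 5}  B2 = {1, 4}  B3 = {1, 2}  B4 = {2, 9}  B5 = {7, 9}  B6 = {3, 7}  B7 = {3, 6}  B8 = {6, 10}  B9 = {8, 10}
Tree: B1–B2, B2–B3, B3–B4, B4–B5, B5–B6, B6–B7, B7–B8, B8–B9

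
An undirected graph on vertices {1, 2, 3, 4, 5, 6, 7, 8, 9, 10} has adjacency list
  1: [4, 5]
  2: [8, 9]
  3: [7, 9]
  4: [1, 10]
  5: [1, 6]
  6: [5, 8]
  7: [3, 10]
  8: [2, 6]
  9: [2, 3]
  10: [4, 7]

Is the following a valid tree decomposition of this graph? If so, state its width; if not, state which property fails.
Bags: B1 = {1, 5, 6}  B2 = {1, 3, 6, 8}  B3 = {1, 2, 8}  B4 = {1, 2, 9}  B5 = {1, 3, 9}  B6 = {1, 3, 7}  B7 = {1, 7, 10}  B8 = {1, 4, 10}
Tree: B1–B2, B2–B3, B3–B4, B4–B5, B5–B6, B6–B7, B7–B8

No — bags containing vertex 3 are not connected in the tree.

A tree decomposition must satisfy three properties: every vertex lies in some bag; for every edge, both endpoints lie together in some bag; and for every vertex, the bags containing it form a connected subtree. Here bags containing vertex 3 are not connected in the tree, so the decomposition is invalid.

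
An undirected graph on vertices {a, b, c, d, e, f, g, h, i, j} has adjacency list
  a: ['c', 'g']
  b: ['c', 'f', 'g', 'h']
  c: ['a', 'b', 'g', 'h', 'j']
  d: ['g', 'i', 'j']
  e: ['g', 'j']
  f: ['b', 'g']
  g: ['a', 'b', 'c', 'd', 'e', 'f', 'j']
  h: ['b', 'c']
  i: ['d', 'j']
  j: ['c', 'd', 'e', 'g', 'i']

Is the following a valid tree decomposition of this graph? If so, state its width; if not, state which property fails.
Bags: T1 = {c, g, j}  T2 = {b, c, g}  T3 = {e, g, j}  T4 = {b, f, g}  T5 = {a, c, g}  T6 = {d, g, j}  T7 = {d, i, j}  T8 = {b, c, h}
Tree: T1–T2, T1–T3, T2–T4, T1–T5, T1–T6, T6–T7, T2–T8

Yes; width 2.

Every vertex of G appears in some bag (union = {a, b, c, d, e, f, g, h, i, j}); every edge is covered by a bag; and for each vertex v the set of bags containing v is connected in the bag tree. The decomposition is therefore valid. The largest bag has 3 vertices, so the width is 2.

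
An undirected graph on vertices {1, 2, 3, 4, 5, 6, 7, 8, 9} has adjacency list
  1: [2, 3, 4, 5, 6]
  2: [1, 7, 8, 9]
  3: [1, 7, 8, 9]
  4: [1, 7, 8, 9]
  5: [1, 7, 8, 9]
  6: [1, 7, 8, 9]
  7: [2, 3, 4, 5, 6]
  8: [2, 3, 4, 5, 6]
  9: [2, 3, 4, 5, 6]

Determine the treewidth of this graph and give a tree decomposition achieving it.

Treewidth 4.
One such decomposition:
Bags: B1 = {1, 4, 7, 8, 9}  B2 = {1, 2, 7, 8, 9}  B3 = {1, 6, 7, 8, 9}  B4 = {1, 3, 7, 8, 9}  B5 = {1, 5, 7, 8, 9}
Tree: B1–B2, B2–B3, B3–B4, B4–B5

The largest bag has 5 vertices, giving width 4; this decomposition certifies tw(G) ≤ 4. For the lower bound: the 5 vertex sets {4,8}, {2,9}, {1,6}, {7}, {3} are disjoint, each induces a connected subgraph, and every pair is joined by at least one edge of G. Contracting each set to a single vertex therefore yields K_{5} as a minor, and since treewidth is minor-monotone, tw(G) ≥ tw(K_{5}) = 4. The upper and lower bounds meet at 4, so that is the treewidth.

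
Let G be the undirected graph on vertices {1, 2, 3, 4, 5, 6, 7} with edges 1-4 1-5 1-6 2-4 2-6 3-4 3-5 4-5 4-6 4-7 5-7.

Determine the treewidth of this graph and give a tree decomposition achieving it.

Treewidth 2.
Bags: B1 = {1, 4, 5}  B2 = {4, 5, 7}  B3 = {1, 4, 6}  B4 = {3, 4, 5}  B5 = {2, 4, 6}
Tree: B1–B2, B1–B3, B1–B4, B3–B5

Every bag has size at most 3, so the width is 3 − 1 = 2 and tw(G) ≤ 2. On the other hand G contains the 3-clique {2, 4, 6}. A clique must lie in a single bag of any decomposition, so no decomposition can have width below 2. Hence tw(G) = 2 exactly.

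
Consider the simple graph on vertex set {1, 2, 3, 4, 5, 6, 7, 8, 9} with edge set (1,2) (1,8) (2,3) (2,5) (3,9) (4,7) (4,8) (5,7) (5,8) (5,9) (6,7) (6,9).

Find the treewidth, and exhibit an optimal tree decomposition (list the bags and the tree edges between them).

Treewidth 3.
One such decomposition:
Bags: B1 = {1, 4, 7, 8}  B2 = {1, 5, 7, 8}  B3 = {1, 2, 5, 7}  B4 = {2, 5, 6, 7}  B5 = {2, 5, 6, 9}  B6 = {2, 3, 6, 9}
Tree: B1–B2, B2–B3, B3–B4, B4–B5, B5–B6

Each bag holds 4 vertices, so the decomposition has width 3, which upper-bounds the treewidth. For the lower bound: the 4 vertex sets {1,4,8}, {7}, {5}, {2,3,6,9} are disjoint, each induces a connected subgraph, and every pair is joined by at least one edge of G. Contracting each set to a single vertex therefore yields K_{4} as a minor, and since treewidth is minor-monotone, tw(G) ≥ tw(K_{4}) = 3. Combining the bounds, tw(G) = 3.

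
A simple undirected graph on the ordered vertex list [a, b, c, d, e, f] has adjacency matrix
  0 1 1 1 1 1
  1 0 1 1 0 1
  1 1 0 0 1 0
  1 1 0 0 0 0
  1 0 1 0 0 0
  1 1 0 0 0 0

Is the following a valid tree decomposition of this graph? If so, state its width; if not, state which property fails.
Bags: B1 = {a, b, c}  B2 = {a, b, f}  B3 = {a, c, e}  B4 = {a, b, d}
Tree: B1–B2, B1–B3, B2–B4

Yes; width 2.

Every vertex of G appears in some bag (union = {a, b, c, d, e, f}); every edge is covered by a bag; and for each vertex v the set of bags containing v is connected in the bag tree. The decomposition is therefore valid. The largest bag has 3 vertices, so the width is 2.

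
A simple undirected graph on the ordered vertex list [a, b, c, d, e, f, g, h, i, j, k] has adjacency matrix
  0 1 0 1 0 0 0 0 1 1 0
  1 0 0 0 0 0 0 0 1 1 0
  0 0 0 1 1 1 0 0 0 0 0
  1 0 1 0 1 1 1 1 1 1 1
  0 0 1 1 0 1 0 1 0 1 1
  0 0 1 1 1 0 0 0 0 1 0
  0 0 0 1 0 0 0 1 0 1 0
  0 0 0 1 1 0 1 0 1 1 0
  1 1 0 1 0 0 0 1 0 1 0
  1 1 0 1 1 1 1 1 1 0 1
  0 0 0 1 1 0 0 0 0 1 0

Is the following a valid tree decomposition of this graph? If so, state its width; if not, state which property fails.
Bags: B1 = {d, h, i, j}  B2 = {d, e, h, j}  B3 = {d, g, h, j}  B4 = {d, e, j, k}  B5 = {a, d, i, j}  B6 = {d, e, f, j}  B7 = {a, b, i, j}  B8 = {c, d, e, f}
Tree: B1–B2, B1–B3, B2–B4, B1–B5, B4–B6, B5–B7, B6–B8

Vertex coverage: the bags together contain {a, b, c, d, e, f, g, h, i, j, k}, the full vertex set. Edge coverage: each edge of G has both endpoints in at least one bag. Running intersection: for every vertex, the bags containing it form a connected subtree. All three properties hold, so this is a valid tree decomposition of width max|bag| − 1 = 3, and hence tw(G) ≤ 3.

Yes; width 3.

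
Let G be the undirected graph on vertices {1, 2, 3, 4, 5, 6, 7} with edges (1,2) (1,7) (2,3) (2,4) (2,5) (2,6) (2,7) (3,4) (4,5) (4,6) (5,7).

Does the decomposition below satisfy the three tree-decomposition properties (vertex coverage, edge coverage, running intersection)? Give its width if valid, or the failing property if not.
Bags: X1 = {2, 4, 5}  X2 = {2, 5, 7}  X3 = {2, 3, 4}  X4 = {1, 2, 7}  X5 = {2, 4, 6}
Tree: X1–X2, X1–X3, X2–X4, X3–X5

Yes; width 2.

Checking the three conditions: (i) the bags cover all of {1, 2, 3, 4, 5, 6, 7}; (ii) for each edge, some bag contains both endpoints; (iii) the bags containing any fixed vertex form a subtree. All hold, so the decomposition is valid with width 3 − 1 = 2.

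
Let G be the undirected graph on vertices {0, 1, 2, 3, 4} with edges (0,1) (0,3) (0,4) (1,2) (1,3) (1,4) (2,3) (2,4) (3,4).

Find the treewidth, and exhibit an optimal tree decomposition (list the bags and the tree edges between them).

Treewidth 3.
One such decomposition:
Bags: B1 = {0, 1, 3, 4}  B2 = {1, 2, 3, 4}
Tree: B1–B2

Every bag has size at most 4, so the width is 4 − 1 = 3 and tw(G) ≤ 3. On the other hand G contains the 4-clique {0, 1, 3, 4}. A clique must lie in a single bag of any decomposition, so no decomposition can have width below 3. The upper and lower bounds meet at 3, so that is the treewidth.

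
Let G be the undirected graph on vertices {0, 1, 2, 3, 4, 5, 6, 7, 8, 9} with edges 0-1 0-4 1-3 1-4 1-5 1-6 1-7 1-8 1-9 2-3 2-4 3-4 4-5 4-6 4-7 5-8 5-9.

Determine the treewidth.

2

A width-2 tree decomposition is:
Bags: B1 = {1, 4, 5}  B2 = {1, 3, 4}  B3 = {2, 3, 4}  B4 = {1, 5, 8}  B5 = {1, 5, 9}  B6 = {0, 1, 4}  B7 = {1, 4, 7}  B8 = {1, 4, 6}
Tree: B1–B2, B2–B3, B1–B4, B1–B5, B2–B6, B1–B7, B7–B8
Every bag has size at most 3, so the width is 3 − 1 = 2 and tw(G) ≤ 2. For the lower bound, the 3 vertices {1, 5, 8} are pairwise adjacent, and any tree decomposition puts a clique entirely inside one bag — forcing width ≥ 2. Therefore the treewidth is 2.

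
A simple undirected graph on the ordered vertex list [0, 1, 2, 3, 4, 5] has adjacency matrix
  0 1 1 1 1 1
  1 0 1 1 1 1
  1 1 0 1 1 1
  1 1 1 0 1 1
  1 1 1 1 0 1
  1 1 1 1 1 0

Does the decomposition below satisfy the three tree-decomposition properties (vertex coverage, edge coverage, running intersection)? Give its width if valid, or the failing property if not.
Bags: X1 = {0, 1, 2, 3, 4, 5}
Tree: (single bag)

Every vertex of G appears in some bag (union = {0, 1, 2, 3, 4, 5}); every edge is covered by a bag; and for each vertex v the set of bags containing v is connected in the bag tree. The decomposition is therefore valid. The largest bag has 6 vertices, so the width is 5.

Yes; width 5.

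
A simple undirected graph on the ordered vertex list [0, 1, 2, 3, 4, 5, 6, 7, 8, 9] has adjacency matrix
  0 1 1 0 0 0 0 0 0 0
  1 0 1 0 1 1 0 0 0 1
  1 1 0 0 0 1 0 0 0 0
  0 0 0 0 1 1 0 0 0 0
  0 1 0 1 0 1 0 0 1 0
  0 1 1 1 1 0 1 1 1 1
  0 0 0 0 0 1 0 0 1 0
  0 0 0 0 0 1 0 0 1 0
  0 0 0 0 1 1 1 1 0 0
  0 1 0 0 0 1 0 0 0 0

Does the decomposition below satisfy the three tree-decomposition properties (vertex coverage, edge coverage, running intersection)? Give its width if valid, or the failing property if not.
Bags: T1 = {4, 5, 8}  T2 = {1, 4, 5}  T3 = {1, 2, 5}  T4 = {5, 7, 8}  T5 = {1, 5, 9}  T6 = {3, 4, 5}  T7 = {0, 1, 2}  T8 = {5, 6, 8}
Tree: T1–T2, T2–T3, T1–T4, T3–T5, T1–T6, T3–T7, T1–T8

Yes; width 2.

Every vertex of G appears in some bag (union = {0, 1, 2, 3, 4, 5, 6, 7, 8, 9}); every edge is covered by a bag; and for each vertex v the set of bags containing v is connected in the bag tree. The decomposition is therefore valid. The largest bag has 3 vertices, so the width is 2.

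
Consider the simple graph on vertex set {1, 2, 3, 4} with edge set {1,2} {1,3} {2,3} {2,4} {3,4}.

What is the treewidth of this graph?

2

A width-2 tree decomposition is:
Bags: B1 = {1, 2, 3}  B2 = {2, 3, 4}
Tree: B1–B2
Every bag has size at most 3, so the width is 3 − 1 = 2 and tw(G) ≤ 2. For the lower bound, the 3 vertices {1, 2, 3} are pairwise adjacent, and any tree decomposition puts a clique entirely inside one bag — forcing width ≥ 2. Combining the bounds, tw(G) = 2.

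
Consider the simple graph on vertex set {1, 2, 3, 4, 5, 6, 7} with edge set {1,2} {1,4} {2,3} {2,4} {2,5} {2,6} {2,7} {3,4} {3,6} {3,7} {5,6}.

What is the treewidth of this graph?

2

A width-2 tree decomposition is:
Bags: B1 = {2, 3, 4}  B2 = {2, 3, 7}  B3 = {2, 3, 6}  B4 = {1, 2, 4}  B5 = {2, 5, 6}
Tree: B1–B2, B2–B3, B1–B4, B3–B5
Each bag holds 3 vertices, so the decomposition has width 2, which upper-bounds the treewidth. Conversely, {1, 2, 4} is a clique of size 3, and the vertices of any clique must share a bag in every tree decomposition; so some bag has ≥ 3 vertices and tw(G) ≥ 2. Combining the bounds, tw(G) = 2.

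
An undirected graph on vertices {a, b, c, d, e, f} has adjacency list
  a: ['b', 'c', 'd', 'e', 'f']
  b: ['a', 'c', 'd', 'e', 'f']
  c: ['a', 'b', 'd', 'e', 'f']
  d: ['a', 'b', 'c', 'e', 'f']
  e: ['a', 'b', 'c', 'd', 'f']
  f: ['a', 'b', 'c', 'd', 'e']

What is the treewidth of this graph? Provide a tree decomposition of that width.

A single bag containing all 6 vertices is trivially a valid decomposition of width 5. On the other hand G contains the 6-clique {a, b, c, d, e, f}. A clique must lie in a single bag of any decomposition, so no decomposition can have width below 5. The upper and lower bounds meet at 5, so that is the treewidth.

Treewidth 5.
Bags: B1 = {a, b, c, d, e, f}
Tree: (single bag)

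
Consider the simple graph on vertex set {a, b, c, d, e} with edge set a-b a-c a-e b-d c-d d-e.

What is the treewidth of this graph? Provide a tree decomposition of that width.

Every bag has size at most 3, so the width is 3 − 1 = 2 and tw(G) ≤ 2. The edges a–c–d–e–a form a cycle, so G is not a tree and its treewidth is at least 2. Combining the bounds, tw(G) = 2.

Treewidth 2.
One such decomposition:
Bags: B1 = {a, c, d}  B2 = {a, d, e}  B3 = {a, b, d}
Tree: B1–B2, B2–B3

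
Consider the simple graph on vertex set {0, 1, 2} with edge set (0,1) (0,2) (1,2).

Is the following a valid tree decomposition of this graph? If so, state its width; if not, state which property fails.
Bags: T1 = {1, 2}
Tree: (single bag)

No — vertex 0 appears in no bag.

A tree decomposition must satisfy three properties: every vertex lies in some bag; for every edge, both endpoints lie together in some bag; and for every vertex, the bags containing it form a connected subtree. Here vertex 0 appears in no bag, so the decomposition is invalid.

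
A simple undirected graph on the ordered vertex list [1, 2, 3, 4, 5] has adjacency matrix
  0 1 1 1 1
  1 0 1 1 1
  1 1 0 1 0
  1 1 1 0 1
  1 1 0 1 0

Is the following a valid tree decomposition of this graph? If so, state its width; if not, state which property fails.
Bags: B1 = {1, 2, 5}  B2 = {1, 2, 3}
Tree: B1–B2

No — vertex 4 appears in no bag.

A tree decomposition must satisfy three properties: every vertex lies in some bag; for every edge, both endpoints lie together in some bag; and for every vertex, the bags containing it form a connected subtree. Here vertex 4 appears in no bag, so the decomposition is invalid.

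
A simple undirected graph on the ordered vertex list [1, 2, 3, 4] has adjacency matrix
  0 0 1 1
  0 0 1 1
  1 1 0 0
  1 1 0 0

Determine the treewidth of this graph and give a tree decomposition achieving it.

Treewidth 2.
One such decomposition:
Bags: B1 = {2, 3, 4}  B2 = {1, 3, 4}
Tree: B1–B2

Every bag has size at most 3, so the width is 3 − 1 = 2 and tw(G) ≤ 2. For the lower bound, G contains the cycle 3–2–4–1–3, so G is not a forest; only forests have treewidth ≤ 1, hence tw(G) ≥ 2. The upper and lower bounds meet at 2, so that is the treewidth.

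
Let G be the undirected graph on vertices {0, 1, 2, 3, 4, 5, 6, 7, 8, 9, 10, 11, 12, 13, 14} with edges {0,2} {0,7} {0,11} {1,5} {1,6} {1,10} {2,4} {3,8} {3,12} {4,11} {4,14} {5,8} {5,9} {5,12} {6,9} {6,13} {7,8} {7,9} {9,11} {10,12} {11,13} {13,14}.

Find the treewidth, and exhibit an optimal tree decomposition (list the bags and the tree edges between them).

Each bag holds 4 vertices, so the decomposition has width 3, which upper-bounds the treewidth. For the lower bound: the 4 vertex sets {3,10,12}, {8}, {5}, {1,6,7,9} are disjoint, each induces a connected subgraph, and every pair is joined by at least one edge of G. Contracting each set to a single vertex therefore yields K_{4} as a minor, and since treewidth is minor-monotone, tw(G) ≥ tw(K_{4}) = 3. Therefore the treewidth is 3.

Treewidth 3.
One optimal decomposition is:
Bags: B1 = {3, 8, 10, 12}  B2 = {5, 8, 10, 12}  B3 = {1, 5, 8, 10}  B4 = {1, 5, 7, 8}  B5 = {1, 5, 7, 9}  B6 = {1, 6, 7, 9}  B7 = {0, 6, 7, 9}  B8 = {0, 6, 9, 11}  B9 = {0, 6, 11, 13}  B10 = {0, 2, 11, 13}  B11 = {2, 4, 11, 13}  B12 = {2, 4, 13, 14}
Tree: B1–B2, B2–B3, B3–B4, B4–B5, B5–B6, B6–B7, B7–B8, B8–B9, B9–B10, B10–B11, B11–B12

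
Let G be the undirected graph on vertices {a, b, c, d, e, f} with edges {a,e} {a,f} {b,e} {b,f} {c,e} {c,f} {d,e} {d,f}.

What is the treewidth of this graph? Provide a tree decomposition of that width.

Treewidth 2.
One optimal decomposition is:
Bags: B1 = {d, e, f}  B2 = {c, e, f}  B3 = {b, e, f}  B4 = {a, e, f}
Tree: B1–B2, B2–B3, B3–B4

Each bag holds 3 vertices, so the decomposition has width 2, which upper-bounds the treewidth. For the lower bound, G contains the cycle f–d–e–c–f, so G is not a forest; only forests have treewidth ≤ 1, hence tw(G) ≥ 2. Hence tw(G) = 2 exactly.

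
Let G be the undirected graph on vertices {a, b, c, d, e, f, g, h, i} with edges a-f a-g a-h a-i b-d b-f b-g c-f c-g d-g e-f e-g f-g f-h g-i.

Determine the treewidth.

A width-2 tree decomposition is:
Bags: B1 = {a, f, h}  B2 = {a, f, g}  B3 = {c, f, g}  B4 = {e, f, g}  B5 = {b, f, g}  B6 = {a, g, i}  B7 = {b, d, g}
Tree: B1–B2, B2–B3, B3–B4, B3–B5, B2–B6, B5–B7
The largest bag has 3 vertices, giving width 2; this decomposition certifies tw(G) ≤ 2. Conversely, {b, d, g} is a clique of size 3, and the vertices of any clique must share a bag in every tree decomposition; so some bag has ≥ 3 vertices and tw(G) ≥ 2. The upper and lower bounds meet at 2, so that is the treewidth.

2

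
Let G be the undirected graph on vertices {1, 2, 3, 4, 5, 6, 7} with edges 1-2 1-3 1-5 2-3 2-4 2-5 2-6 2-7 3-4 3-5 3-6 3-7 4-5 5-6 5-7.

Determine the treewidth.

A width-3 tree decomposition is:
Bags: B1 = {2, 3, 5, 7}  B2 = {2, 3, 5, 6}  B3 = {2, 3, 4, 5}  B4 = {1, 2, 3, 5}
Tree: B1–B2, B1–B3, B1–B4
Each bag holds 4 vertices, so the decomposition has width 3, which upper-bounds the treewidth. For the lower bound, the 4 vertices {1, 2, 3, 5} are pairwise adjacent, and any tree decomposition puts a clique entirely inside one bag — forcing width ≥ 3. Hence tw(G) = 3 exactly.

3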